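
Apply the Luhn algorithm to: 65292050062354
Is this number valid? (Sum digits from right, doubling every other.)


Luhn sum = 44
44 mod 10 = 4

Invalid (Luhn sum mod 10 = 4)


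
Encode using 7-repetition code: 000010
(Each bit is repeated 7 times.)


Each bit -> 7 copies

000000000000000000000000000011111110000000


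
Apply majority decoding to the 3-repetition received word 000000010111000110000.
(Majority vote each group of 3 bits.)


Groups: 000, 000, 010, 111, 000, 110, 000
Majority votes: 0001010

0001010


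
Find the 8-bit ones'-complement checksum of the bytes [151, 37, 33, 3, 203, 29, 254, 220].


Sum = 930 mod 256 = 162
Complement = 93

93


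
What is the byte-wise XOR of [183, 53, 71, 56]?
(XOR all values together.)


XOR chain: 183 ^ 53 ^ 71 ^ 56 = 253

253


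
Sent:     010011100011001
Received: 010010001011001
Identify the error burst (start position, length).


XOR: 000001101000000

Burst at position 5, length 4


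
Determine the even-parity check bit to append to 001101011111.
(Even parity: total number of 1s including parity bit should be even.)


Number of 1s in data: 8
Parity bit: 0

0


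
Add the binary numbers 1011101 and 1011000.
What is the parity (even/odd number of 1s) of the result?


1011101 = 93
1011000 = 88
Sum = 181 = 10110101
1s count = 5

odd parity (5 ones in 10110101)


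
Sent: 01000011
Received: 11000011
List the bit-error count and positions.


XOR: 10000000

1 error(s) at position(s): 0


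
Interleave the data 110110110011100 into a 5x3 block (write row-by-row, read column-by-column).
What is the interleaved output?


Matrix:
  110
  110
  110
  011
  100
Read columns: 111011111000010

111011111000010


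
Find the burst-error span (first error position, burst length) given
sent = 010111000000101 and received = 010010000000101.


XOR: 000101000000000

Burst at position 3, length 3


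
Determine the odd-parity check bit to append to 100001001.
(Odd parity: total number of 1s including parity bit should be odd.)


Number of 1s in data: 3
Parity bit: 0

0


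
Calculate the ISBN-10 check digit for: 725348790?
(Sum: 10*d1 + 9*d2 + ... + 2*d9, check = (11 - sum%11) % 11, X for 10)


Weighted sum: 268
268 mod 11 = 4

Check digit: 7


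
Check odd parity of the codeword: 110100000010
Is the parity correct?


Number of 1s: 4

No, parity error (4 ones)


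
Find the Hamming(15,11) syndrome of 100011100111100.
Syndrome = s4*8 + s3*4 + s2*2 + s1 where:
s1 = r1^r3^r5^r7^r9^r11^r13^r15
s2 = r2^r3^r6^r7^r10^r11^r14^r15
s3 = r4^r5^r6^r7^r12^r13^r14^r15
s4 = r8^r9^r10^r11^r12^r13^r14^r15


s1=1, s2=0, s3=1, s4=0

Syndrome = 5 (error at position 5)


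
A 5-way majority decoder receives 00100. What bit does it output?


Ones: 1 out of 5
Threshold: 3

0 (1/5 voted 1)


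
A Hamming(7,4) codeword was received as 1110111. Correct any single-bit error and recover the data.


Syndrome = 4: error at position 4

Data: 1111 (corrected bit 4)


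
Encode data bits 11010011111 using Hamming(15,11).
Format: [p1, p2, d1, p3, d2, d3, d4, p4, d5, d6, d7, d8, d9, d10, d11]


Parity bits: p1=0, p2=1, p3=0, p4=1

011010110011111


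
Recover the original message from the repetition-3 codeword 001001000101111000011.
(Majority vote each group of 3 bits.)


Groups: 001, 001, 000, 101, 111, 000, 011
Majority votes: 0001101

0001101


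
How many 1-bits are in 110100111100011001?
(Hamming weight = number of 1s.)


Counting 1s in 110100111100011001

10


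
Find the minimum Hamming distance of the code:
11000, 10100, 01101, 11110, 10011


Comparing all pairs, minimum distance: 2
Can detect 1 errors, correct 0 errors

2


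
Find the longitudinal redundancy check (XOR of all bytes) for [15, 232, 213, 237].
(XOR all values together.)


XOR chain: 15 ^ 232 ^ 213 ^ 237 = 223

223


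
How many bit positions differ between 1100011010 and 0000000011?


XOR: 1100011001
Count of 1s: 5

5


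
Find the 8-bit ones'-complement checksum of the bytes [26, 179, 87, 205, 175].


Sum = 672 mod 256 = 160
Complement = 95

95


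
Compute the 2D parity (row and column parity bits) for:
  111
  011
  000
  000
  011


Row parities: 10000
Column parities: 111

Row P: 10000, Col P: 111, Corner: 1


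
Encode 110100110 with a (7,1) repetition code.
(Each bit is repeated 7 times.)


Each bit -> 7 copies

111111111111110000000111111100000000000000111111111111110000000


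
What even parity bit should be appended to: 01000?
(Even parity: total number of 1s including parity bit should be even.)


Number of 1s in data: 1
Parity bit: 1

1


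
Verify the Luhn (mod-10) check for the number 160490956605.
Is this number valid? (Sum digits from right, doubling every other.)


Luhn sum = 49
49 mod 10 = 9

Invalid (Luhn sum mod 10 = 9)


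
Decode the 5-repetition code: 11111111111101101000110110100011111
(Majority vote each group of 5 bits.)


Groups: 11111, 11111, 11011, 01000, 11011, 01000, 11111
Majority votes: 1110101

1110101


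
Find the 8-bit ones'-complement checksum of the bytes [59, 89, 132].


Sum = 280 mod 256 = 24
Complement = 231

231


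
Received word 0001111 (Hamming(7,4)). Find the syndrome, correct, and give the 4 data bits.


Syndrome = 0: no error detected

Data: 0111 (no errors)


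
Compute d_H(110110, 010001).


XOR: 100111
Count of 1s: 4

4


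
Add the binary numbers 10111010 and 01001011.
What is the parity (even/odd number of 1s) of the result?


10111010 = 186
01001011 = 75
Sum = 261 = 100000101
1s count = 3

odd parity (3 ones in 100000101)


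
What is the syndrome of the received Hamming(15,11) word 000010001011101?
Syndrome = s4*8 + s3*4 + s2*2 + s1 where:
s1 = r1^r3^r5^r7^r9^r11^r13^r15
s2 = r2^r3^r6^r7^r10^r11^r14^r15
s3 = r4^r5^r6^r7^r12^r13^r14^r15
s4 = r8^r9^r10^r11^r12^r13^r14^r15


s1=1, s2=0, s3=0, s4=1

Syndrome = 9 (error at position 9)


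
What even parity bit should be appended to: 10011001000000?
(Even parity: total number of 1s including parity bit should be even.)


Number of 1s in data: 4
Parity bit: 0

0


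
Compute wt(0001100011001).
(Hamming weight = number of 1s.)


Counting 1s in 0001100011001

5


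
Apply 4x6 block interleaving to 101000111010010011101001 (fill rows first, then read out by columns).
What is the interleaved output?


Matrix:
  101000
  111010
  010011
  101001
Read columns: 110101101101000001100011

110101101101000001100011


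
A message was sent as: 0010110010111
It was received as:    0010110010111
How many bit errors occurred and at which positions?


XOR: 0000000000000

0 errors (received matches sent)


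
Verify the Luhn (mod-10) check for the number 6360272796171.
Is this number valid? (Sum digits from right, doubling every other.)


Luhn sum = 51
51 mod 10 = 1

Invalid (Luhn sum mod 10 = 1)


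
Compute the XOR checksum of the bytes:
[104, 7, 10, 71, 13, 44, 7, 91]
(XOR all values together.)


XOR chain: 104 ^ 7 ^ 10 ^ 71 ^ 13 ^ 44 ^ 7 ^ 91 = 95

95


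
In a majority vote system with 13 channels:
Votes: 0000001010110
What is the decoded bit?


Ones: 4 out of 13
Threshold: 7

0 (4/13 voted 1)


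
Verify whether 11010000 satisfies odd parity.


Number of 1s: 3

Yes, parity is correct (3 ones)


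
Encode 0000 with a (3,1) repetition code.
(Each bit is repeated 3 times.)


Each bit -> 3 copies

000000000000


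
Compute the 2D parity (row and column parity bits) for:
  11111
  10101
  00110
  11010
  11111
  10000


Row parities: 110111
Column parities: 11001

Row P: 110111, Col P: 11001, Corner: 1


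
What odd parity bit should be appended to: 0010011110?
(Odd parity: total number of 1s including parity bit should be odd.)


Number of 1s in data: 5
Parity bit: 0

0


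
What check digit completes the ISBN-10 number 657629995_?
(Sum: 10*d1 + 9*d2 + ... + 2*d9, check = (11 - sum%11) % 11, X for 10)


Weighted sum: 333
333 mod 11 = 3

Check digit: 8


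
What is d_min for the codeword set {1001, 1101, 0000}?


Comparing all pairs, minimum distance: 1
Can detect 0 errors, correct 0 errors

1


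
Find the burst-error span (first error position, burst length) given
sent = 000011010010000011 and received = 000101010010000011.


XOR: 000110000000000000

Burst at position 3, length 2


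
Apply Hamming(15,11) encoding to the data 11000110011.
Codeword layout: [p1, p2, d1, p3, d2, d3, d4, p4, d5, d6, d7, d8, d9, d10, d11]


Parity bits: p1=0, p2=1, p3=1, p4=0

011110000110011


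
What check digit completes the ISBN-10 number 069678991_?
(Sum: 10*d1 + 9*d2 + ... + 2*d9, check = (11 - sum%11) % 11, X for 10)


Weighted sum: 315
315 mod 11 = 7

Check digit: 4


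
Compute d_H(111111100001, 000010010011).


XOR: 111101110010
Count of 1s: 8

8


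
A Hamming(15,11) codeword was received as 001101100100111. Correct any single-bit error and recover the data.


Syndrome = 0: no error detected

Data: 10110100111 (no errors)


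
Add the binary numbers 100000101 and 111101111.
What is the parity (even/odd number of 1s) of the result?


100000101 = 261
111101111 = 495
Sum = 756 = 1011110100
1s count = 6

even parity (6 ones in 1011110100)


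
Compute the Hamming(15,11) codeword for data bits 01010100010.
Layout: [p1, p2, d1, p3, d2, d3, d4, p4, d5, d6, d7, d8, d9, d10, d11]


Parity bits: p1=0, p2=1, p3=1, p4=0

010110100100010


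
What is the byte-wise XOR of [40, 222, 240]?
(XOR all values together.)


XOR chain: 40 ^ 222 ^ 240 = 6

6


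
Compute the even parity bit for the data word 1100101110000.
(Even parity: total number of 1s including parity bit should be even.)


Number of 1s in data: 6
Parity bit: 0

0


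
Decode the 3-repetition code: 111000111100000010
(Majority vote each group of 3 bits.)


Groups: 111, 000, 111, 100, 000, 010
Majority votes: 101000

101000


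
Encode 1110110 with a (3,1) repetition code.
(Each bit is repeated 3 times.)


Each bit -> 3 copies

111111111000111111000


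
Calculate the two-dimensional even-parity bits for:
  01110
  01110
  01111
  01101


Row parities: 1101
Column parities: 00010

Row P: 1101, Col P: 00010, Corner: 1


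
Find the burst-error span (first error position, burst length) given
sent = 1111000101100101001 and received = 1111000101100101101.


XOR: 0000000000000000100

Burst at position 16, length 1


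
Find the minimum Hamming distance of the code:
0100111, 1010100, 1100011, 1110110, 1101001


Comparing all pairs, minimum distance: 2
Can detect 1 errors, correct 0 errors

2


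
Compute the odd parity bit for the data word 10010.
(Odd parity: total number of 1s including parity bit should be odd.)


Number of 1s in data: 2
Parity bit: 1

1


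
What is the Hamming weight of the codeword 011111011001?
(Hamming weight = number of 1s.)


Counting 1s in 011111011001

8


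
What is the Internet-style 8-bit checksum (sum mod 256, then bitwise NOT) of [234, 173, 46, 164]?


Sum = 617 mod 256 = 105
Complement = 150

150


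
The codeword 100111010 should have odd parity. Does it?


Number of 1s: 5

Yes, parity is correct (5 ones)


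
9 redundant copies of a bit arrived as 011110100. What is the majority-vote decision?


Ones: 5 out of 9
Threshold: 5

1 (5/9 voted 1)


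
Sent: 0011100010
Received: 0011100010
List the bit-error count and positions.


XOR: 0000000000

0 errors (received matches sent)


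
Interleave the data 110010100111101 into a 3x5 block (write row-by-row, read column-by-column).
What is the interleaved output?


Matrix:
  11001
  01001
  11101
Read columns: 101111001000111

101111001000111


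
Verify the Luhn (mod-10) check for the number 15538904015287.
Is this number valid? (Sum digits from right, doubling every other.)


Luhn sum = 49
49 mod 10 = 9

Invalid (Luhn sum mod 10 = 9)


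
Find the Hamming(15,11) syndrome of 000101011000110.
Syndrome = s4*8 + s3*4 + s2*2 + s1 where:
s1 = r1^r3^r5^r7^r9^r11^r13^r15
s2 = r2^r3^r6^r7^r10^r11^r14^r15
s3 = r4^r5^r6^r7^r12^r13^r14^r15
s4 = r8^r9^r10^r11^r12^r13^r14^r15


s1=0, s2=0, s3=0, s4=0

Syndrome = 0 (no error)


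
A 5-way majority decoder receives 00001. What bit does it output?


Ones: 1 out of 5
Threshold: 3

0 (1/5 voted 1)


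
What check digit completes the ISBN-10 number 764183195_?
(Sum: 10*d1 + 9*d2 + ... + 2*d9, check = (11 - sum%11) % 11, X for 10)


Weighted sum: 267
267 mod 11 = 3

Check digit: 8


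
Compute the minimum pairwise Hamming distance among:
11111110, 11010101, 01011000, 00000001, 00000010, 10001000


Comparing all pairs, minimum distance: 2
Can detect 1 errors, correct 0 errors

2


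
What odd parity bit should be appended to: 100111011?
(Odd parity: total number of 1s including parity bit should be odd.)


Number of 1s in data: 6
Parity bit: 1

1


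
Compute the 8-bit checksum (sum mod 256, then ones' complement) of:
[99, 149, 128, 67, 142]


Sum = 585 mod 256 = 73
Complement = 182

182


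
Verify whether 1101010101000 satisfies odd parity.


Number of 1s: 6

No, parity error (6 ones)


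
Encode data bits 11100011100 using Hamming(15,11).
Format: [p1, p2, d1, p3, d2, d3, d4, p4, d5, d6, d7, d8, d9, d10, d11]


Parity bits: p1=0, p2=1, p3=0, p4=1

011011010011100


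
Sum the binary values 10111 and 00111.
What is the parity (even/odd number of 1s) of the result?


10111 = 23
00111 = 7
Sum = 30 = 11110
1s count = 4

even parity (4 ones in 11110)


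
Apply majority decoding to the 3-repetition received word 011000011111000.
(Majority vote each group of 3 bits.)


Groups: 011, 000, 011, 111, 000
Majority votes: 10110

10110


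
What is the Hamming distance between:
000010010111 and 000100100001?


XOR: 000110110110
Count of 1s: 6

6


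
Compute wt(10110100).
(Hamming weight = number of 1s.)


Counting 1s in 10110100

4


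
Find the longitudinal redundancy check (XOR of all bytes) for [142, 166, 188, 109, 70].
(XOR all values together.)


XOR chain: 142 ^ 166 ^ 188 ^ 109 ^ 70 = 191

191


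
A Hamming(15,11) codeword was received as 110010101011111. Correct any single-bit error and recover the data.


Syndrome = 3: error at position 3

Data: 11011011111 (corrected bit 3)


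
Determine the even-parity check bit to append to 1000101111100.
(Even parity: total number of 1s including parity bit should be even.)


Number of 1s in data: 7
Parity bit: 1

1


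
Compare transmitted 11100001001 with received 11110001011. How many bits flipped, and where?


XOR: 00010000010

2 error(s) at position(s): 3, 9


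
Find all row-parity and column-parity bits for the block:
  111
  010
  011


Row parities: 110
Column parities: 110

Row P: 110, Col P: 110, Corner: 0


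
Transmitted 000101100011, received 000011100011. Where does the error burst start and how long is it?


XOR: 000110000000

Burst at position 3, length 2


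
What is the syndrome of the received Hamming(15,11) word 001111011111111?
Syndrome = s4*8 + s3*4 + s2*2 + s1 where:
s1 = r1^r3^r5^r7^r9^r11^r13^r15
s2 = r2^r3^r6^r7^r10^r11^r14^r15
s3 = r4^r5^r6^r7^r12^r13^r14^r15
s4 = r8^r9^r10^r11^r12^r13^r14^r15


s1=0, s2=0, s3=1, s4=0

Syndrome = 4 (error at position 4)


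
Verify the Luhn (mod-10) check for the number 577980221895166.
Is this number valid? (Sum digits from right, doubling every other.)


Luhn sum = 68
68 mod 10 = 8

Invalid (Luhn sum mod 10 = 8)


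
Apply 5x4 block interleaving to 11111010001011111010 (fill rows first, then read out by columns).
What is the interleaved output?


Matrix:
  1111
  1010
  0010
  1111
  1010
Read columns: 11011100101111110010

11011100101111110010


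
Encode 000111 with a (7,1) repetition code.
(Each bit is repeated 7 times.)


Each bit -> 7 copies

000000000000000000000111111111111111111111


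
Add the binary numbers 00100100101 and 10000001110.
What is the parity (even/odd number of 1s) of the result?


00100100101 = 293
10000001110 = 1038
Sum = 1331 = 10100110011
1s count = 6

even parity (6 ones in 10100110011)


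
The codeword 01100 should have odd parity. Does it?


Number of 1s: 2

No, parity error (2 ones)


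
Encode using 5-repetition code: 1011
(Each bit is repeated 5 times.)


Each bit -> 5 copies

11111000001111111111


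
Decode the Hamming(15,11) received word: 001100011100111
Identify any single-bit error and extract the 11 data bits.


Syndrome = 0: no error detected

Data: 10001100111 (no errors)


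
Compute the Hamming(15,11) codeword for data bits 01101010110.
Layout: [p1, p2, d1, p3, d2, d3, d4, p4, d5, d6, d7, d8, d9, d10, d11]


Parity bits: p1=0, p2=1, p3=0, p4=0

010011001010110


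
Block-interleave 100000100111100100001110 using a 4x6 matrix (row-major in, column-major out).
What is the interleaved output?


Matrix:
  100000
  100111
  100100
  001110
Read columns: 111000000001011101010100

111000000001011101010100


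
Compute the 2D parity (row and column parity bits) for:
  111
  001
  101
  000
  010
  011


Row parities: 110010
Column parities: 010

Row P: 110010, Col P: 010, Corner: 1


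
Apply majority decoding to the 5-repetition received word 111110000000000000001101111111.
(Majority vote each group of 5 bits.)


Groups: 11111, 00000, 00000, 00000, 11011, 11111
Majority votes: 100011

100011


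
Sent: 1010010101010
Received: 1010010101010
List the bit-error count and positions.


XOR: 0000000000000

0 errors (received matches sent)


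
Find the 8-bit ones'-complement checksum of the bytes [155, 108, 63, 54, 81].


Sum = 461 mod 256 = 205
Complement = 50

50


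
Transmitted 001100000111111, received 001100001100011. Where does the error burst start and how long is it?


XOR: 000000001011100

Burst at position 8, length 5


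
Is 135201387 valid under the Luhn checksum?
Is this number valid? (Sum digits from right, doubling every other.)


Luhn sum = 35
35 mod 10 = 5

Invalid (Luhn sum mod 10 = 5)


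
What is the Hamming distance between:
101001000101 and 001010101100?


XOR: 100011101001
Count of 1s: 6

6


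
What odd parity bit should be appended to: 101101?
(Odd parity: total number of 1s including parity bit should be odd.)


Number of 1s in data: 4
Parity bit: 1

1


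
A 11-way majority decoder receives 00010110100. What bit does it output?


Ones: 4 out of 11
Threshold: 6

0 (4/11 voted 1)


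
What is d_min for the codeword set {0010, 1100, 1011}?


Comparing all pairs, minimum distance: 2
Can detect 1 errors, correct 0 errors

2


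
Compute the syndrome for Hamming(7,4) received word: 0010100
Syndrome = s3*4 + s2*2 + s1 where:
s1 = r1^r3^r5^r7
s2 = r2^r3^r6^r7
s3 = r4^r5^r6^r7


s1=0, s2=1, s3=1

Syndrome = 6 (error at position 6)


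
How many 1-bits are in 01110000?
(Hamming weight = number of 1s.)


Counting 1s in 01110000

3


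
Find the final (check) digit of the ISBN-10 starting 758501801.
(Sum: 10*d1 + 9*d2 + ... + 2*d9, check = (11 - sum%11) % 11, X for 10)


Weighted sum: 253
253 mod 11 = 0

Check digit: 0


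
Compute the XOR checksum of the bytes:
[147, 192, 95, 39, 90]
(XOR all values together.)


XOR chain: 147 ^ 192 ^ 95 ^ 39 ^ 90 = 113

113


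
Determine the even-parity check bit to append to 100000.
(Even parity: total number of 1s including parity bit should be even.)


Number of 1s in data: 1
Parity bit: 1

1


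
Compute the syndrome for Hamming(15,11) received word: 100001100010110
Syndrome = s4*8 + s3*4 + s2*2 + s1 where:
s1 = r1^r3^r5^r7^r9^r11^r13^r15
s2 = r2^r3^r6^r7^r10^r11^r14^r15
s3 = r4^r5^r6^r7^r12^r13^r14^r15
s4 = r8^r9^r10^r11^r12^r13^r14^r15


s1=0, s2=0, s3=0, s4=1

Syndrome = 8 (error at position 8)


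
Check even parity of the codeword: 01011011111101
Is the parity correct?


Number of 1s: 10

Yes, parity is correct (10 ones)


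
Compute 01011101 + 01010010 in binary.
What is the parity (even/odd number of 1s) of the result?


01011101 = 93
01010010 = 82
Sum = 175 = 10101111
1s count = 6

even parity (6 ones in 10101111)


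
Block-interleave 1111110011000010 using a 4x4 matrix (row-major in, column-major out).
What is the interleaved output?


Matrix:
  1111
  1100
  1100
  0010
Read columns: 1110111010011000

1110111010011000


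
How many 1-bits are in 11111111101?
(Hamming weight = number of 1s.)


Counting 1s in 11111111101

10


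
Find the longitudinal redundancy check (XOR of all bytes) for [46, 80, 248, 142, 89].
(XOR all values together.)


XOR chain: 46 ^ 80 ^ 248 ^ 142 ^ 89 = 81

81


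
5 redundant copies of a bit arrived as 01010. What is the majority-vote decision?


Ones: 2 out of 5
Threshold: 3

0 (2/5 voted 1)


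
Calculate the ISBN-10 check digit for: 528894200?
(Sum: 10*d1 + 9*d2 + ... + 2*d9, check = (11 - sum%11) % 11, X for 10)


Weighted sum: 270
270 mod 11 = 6

Check digit: 5


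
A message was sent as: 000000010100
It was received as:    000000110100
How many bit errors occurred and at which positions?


XOR: 000000100000

1 error(s) at position(s): 6


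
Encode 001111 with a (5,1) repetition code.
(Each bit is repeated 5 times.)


Each bit -> 5 copies

000000000011111111111111111111


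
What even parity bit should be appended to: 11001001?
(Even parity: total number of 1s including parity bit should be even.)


Number of 1s in data: 4
Parity bit: 0

0


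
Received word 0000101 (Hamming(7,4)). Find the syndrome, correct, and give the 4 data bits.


Syndrome = 2: error at position 2

Data: 0101 (corrected bit 2)


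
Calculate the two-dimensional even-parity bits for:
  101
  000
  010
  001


Row parities: 0011
Column parities: 110

Row P: 0011, Col P: 110, Corner: 0


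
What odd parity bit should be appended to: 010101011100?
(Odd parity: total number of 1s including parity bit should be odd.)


Number of 1s in data: 6
Parity bit: 1

1


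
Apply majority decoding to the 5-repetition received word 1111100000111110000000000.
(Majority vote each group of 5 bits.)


Groups: 11111, 00000, 11111, 00000, 00000
Majority votes: 10100

10100


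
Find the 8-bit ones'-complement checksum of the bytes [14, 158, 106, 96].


Sum = 374 mod 256 = 118
Complement = 137

137


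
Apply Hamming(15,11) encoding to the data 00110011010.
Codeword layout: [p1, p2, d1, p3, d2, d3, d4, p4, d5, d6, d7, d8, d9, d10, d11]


Parity bits: p1=0, p2=0, p3=0, p4=1

000001110011010


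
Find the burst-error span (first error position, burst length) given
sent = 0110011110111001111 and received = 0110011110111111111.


XOR: 0000000000000110000

Burst at position 13, length 2


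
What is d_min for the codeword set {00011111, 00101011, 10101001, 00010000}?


Comparing all pairs, minimum distance: 2
Can detect 1 errors, correct 0 errors

2


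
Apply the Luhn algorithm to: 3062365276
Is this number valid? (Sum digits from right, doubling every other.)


Luhn sum = 37
37 mod 10 = 7

Invalid (Luhn sum mod 10 = 7)


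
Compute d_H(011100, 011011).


XOR: 000111
Count of 1s: 3

3


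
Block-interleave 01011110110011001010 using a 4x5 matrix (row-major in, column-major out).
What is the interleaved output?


Matrix:
  01011
  11011
  00110
  01010
Read columns: 01001101001011111100

01001101001011111100


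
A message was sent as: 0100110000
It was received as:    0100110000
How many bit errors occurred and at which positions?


XOR: 0000000000

0 errors (received matches sent)


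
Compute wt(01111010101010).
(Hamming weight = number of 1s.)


Counting 1s in 01111010101010

8


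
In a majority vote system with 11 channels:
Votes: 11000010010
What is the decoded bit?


Ones: 4 out of 11
Threshold: 6

0 (4/11 voted 1)


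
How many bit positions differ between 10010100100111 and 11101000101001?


XOR: 01111100001110
Count of 1s: 8

8


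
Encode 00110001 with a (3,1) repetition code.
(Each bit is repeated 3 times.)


Each bit -> 3 copies

000000111111000000000111


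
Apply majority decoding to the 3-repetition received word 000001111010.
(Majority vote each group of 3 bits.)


Groups: 000, 001, 111, 010
Majority votes: 0010

0010


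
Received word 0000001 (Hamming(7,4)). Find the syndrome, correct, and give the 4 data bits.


Syndrome = 7: error at position 7

Data: 0000 (corrected bit 7)


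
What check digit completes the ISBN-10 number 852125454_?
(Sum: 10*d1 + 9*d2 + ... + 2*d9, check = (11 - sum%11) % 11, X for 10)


Weighted sum: 224
224 mod 11 = 4

Check digit: 7


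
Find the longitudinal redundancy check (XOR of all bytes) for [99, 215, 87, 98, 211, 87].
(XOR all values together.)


XOR chain: 99 ^ 215 ^ 87 ^ 98 ^ 211 ^ 87 = 5

5


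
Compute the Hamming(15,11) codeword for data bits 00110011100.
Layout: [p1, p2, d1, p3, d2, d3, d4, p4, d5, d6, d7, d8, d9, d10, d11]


Parity bits: p1=1, p2=1, p3=0, p4=1

110001110011100


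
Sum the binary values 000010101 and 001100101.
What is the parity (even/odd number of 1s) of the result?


000010101 = 21
001100101 = 101
Sum = 122 = 1111010
1s count = 5

odd parity (5 ones in 1111010)


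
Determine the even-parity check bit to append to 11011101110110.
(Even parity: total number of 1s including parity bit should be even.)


Number of 1s in data: 10
Parity bit: 0

0


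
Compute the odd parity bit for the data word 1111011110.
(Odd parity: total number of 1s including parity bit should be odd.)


Number of 1s in data: 8
Parity bit: 1

1


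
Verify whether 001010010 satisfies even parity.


Number of 1s: 3

No, parity error (3 ones)


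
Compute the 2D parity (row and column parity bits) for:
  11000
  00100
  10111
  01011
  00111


Row parities: 01011
Column parities: 00111

Row P: 01011, Col P: 00111, Corner: 1


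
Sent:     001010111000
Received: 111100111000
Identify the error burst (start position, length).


XOR: 110110000000

Burst at position 0, length 5


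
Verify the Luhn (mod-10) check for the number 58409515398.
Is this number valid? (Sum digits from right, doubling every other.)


Luhn sum = 48
48 mod 10 = 8

Invalid (Luhn sum mod 10 = 8)


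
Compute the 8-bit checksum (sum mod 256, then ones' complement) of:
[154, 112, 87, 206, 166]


Sum = 725 mod 256 = 213
Complement = 42

42


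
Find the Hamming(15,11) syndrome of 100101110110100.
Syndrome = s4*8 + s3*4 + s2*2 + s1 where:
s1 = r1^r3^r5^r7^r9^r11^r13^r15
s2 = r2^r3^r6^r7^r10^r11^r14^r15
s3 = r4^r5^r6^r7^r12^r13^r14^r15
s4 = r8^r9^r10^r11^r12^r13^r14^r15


s1=0, s2=0, s3=0, s4=0

Syndrome = 0 (no error)


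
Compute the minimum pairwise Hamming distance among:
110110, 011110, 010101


Comparing all pairs, minimum distance: 2
Can detect 1 errors, correct 0 errors

2


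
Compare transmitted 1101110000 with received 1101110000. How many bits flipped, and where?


XOR: 0000000000

0 errors (received matches sent)


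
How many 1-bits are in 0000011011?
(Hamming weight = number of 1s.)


Counting 1s in 0000011011

4


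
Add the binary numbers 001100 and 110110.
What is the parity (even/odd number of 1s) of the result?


001100 = 12
110110 = 54
Sum = 66 = 1000010
1s count = 2

even parity (2 ones in 1000010)


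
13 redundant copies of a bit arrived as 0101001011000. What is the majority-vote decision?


Ones: 5 out of 13
Threshold: 7

0 (5/13 voted 1)


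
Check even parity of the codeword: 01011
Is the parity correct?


Number of 1s: 3

No, parity error (3 ones)


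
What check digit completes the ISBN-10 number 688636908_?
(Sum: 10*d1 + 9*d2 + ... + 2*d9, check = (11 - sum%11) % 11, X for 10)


Weighted sum: 338
338 mod 11 = 8

Check digit: 3


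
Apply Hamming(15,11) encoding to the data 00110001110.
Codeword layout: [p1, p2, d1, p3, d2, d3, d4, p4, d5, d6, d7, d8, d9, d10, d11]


Parity bits: p1=0, p2=1, p3=1, p4=1

010101110001110


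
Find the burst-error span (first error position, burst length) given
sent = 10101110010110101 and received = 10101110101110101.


XOR: 00000000111000000

Burst at position 8, length 3


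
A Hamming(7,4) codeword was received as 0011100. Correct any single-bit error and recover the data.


Syndrome = 2: error at position 2

Data: 1100 (corrected bit 2)


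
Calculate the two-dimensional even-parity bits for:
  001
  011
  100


Row parities: 101
Column parities: 110

Row P: 101, Col P: 110, Corner: 0


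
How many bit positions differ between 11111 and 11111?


XOR: 00000
Count of 1s: 0

0


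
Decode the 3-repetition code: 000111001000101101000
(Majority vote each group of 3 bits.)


Groups: 000, 111, 001, 000, 101, 101, 000
Majority votes: 0100110

0100110


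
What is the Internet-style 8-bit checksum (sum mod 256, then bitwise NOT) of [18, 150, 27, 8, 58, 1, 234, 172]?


Sum = 668 mod 256 = 156
Complement = 99

99


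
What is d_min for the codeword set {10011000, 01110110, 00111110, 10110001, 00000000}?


Comparing all pairs, minimum distance: 2
Can detect 1 errors, correct 0 errors

2


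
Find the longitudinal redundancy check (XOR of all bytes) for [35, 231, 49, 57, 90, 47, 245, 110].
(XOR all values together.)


XOR chain: 35 ^ 231 ^ 49 ^ 57 ^ 90 ^ 47 ^ 245 ^ 110 = 34

34


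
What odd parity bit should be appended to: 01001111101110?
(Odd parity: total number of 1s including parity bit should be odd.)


Number of 1s in data: 9
Parity bit: 0

0


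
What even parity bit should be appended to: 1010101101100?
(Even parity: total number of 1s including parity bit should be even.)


Number of 1s in data: 7
Parity bit: 1

1


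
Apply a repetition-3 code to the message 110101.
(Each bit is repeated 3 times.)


Each bit -> 3 copies

111111000111000111


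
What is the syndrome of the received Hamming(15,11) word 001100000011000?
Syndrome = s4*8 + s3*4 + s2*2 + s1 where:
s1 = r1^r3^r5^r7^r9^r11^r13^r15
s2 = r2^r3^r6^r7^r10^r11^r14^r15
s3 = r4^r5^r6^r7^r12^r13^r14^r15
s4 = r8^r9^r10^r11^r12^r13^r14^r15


s1=0, s2=0, s3=0, s4=0

Syndrome = 0 (no error)


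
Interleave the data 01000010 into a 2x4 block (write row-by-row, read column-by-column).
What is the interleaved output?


Matrix:
  0100
  0010
Read columns: 00100100

00100100


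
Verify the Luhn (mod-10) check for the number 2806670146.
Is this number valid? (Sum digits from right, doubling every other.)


Luhn sum = 43
43 mod 10 = 3

Invalid (Luhn sum mod 10 = 3)


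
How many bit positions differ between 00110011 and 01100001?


XOR: 01010010
Count of 1s: 3

3


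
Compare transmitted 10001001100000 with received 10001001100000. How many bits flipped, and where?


XOR: 00000000000000

0 errors (received matches sent)


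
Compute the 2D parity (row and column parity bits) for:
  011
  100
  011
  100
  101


Row parities: 01010
Column parities: 101

Row P: 01010, Col P: 101, Corner: 0


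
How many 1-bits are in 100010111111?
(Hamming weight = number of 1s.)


Counting 1s in 100010111111

8


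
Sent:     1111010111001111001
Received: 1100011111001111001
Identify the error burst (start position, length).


XOR: 0011001000000000000

Burst at position 2, length 5


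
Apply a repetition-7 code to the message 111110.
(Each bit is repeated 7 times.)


Each bit -> 7 copies

111111111111111111111111111111111110000000


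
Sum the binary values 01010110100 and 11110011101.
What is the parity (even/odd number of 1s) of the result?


01010110100 = 692
11110011101 = 1949
Sum = 2641 = 101001010001
1s count = 5

odd parity (5 ones in 101001010001)


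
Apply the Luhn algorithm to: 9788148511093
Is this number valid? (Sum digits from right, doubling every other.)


Luhn sum = 62
62 mod 10 = 2

Invalid (Luhn sum mod 10 = 2)


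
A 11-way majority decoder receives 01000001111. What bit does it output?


Ones: 5 out of 11
Threshold: 6

0 (5/11 voted 1)


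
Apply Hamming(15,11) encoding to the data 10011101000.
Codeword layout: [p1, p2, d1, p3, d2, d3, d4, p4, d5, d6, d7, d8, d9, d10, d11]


Parity bits: p1=1, p2=1, p3=0, p4=1

111000111101000


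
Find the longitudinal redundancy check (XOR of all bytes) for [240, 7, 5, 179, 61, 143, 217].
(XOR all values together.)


XOR chain: 240 ^ 7 ^ 5 ^ 179 ^ 61 ^ 143 ^ 217 = 42

42


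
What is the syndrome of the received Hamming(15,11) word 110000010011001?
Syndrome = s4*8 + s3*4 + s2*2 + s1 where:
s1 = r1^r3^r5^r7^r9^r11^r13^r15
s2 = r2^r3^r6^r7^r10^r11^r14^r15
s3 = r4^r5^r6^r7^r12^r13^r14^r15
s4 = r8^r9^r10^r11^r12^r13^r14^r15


s1=1, s2=1, s3=0, s4=0

Syndrome = 3 (error at position 3)


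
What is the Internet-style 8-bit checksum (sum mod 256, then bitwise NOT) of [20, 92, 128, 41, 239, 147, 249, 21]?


Sum = 937 mod 256 = 169
Complement = 86

86


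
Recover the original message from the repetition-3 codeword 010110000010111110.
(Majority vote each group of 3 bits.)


Groups: 010, 110, 000, 010, 111, 110
Majority votes: 010011

010011


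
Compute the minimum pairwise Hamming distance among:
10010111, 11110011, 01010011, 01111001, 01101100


Comparing all pairs, minimum distance: 2
Can detect 1 errors, correct 0 errors

2


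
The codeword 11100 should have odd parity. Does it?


Number of 1s: 3

Yes, parity is correct (3 ones)


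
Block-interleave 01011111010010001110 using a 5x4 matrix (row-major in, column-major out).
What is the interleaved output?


Matrix:
  0101
  1111
  0100
  1000
  1110
Read columns: 01011111010100111000

01011111010100111000


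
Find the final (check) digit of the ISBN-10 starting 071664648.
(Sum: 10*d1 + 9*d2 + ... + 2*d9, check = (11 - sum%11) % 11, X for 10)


Weighted sum: 221
221 mod 11 = 1

Check digit: X


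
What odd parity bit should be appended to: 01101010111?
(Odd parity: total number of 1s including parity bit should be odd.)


Number of 1s in data: 7
Parity bit: 0

0


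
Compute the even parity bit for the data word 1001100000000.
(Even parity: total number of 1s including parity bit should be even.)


Number of 1s in data: 3
Parity bit: 1

1


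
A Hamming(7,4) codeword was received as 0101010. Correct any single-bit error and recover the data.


Syndrome = 0: no error detected

Data: 0010 (no errors)


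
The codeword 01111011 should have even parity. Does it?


Number of 1s: 6

Yes, parity is correct (6 ones)


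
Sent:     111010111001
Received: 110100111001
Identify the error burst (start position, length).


XOR: 001110000000

Burst at position 2, length 3


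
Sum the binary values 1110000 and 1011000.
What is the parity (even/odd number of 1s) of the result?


1110000 = 112
1011000 = 88
Sum = 200 = 11001000
1s count = 3

odd parity (3 ones in 11001000)


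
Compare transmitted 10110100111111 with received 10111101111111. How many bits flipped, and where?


XOR: 00001001000000

2 error(s) at position(s): 4, 7


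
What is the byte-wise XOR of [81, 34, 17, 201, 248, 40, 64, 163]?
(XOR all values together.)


XOR chain: 81 ^ 34 ^ 17 ^ 201 ^ 248 ^ 40 ^ 64 ^ 163 = 152

152


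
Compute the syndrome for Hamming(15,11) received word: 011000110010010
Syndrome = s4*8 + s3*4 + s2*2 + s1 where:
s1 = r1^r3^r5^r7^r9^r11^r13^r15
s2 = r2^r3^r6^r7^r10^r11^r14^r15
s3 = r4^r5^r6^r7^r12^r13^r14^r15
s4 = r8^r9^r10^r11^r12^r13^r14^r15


s1=1, s2=1, s3=0, s4=1

Syndrome = 11 (error at position 11)


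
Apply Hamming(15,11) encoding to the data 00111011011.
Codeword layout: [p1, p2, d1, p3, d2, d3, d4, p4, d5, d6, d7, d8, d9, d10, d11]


Parity bits: p1=0, p2=1, p3=1, p4=1

010101111011011


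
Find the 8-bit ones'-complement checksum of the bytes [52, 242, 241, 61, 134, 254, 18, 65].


Sum = 1067 mod 256 = 43
Complement = 212

212


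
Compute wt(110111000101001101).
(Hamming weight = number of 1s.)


Counting 1s in 110111000101001101

10


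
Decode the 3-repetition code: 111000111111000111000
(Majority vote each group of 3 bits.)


Groups: 111, 000, 111, 111, 000, 111, 000
Majority votes: 1011010

1011010


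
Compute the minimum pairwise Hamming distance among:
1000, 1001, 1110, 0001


Comparing all pairs, minimum distance: 1
Can detect 0 errors, correct 0 errors

1


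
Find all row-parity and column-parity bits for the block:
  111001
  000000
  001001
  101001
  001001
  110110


Row parities: 000100
Column parities: 100110

Row P: 000100, Col P: 100110, Corner: 1


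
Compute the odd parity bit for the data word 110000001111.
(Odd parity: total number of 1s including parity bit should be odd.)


Number of 1s in data: 6
Parity bit: 1

1


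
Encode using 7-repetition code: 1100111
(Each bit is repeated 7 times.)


Each bit -> 7 copies

1111111111111100000000000000111111111111111111111


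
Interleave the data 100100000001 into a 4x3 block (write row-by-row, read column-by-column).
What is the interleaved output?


Matrix:
  100
  100
  000
  001
Read columns: 110000000001

110000000001


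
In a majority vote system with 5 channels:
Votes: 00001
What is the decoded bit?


Ones: 1 out of 5
Threshold: 3

0 (1/5 voted 1)


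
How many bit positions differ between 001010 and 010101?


XOR: 011111
Count of 1s: 5

5


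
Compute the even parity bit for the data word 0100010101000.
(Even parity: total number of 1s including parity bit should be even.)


Number of 1s in data: 4
Parity bit: 0

0


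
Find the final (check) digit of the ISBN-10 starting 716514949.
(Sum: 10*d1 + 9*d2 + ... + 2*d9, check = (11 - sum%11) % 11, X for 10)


Weighted sum: 254
254 mod 11 = 1

Check digit: X


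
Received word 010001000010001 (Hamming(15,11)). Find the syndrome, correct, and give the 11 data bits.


Syndrome = 0: no error detected

Data: 00100010001 (no errors)


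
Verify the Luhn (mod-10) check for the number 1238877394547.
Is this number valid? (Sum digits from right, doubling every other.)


Luhn sum = 78
78 mod 10 = 8

Invalid (Luhn sum mod 10 = 8)


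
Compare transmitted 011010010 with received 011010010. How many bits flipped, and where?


XOR: 000000000

0 errors (received matches sent)


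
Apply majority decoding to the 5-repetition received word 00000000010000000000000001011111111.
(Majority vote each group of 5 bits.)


Groups: 00000, 00001, 00000, 00000, 00000, 10111, 11111
Majority votes: 0000011

0000011


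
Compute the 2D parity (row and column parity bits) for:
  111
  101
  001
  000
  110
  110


Row parities: 101000
Column parities: 011

Row P: 101000, Col P: 011, Corner: 0


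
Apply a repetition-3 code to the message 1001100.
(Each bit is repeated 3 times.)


Each bit -> 3 copies

111000000111111000000


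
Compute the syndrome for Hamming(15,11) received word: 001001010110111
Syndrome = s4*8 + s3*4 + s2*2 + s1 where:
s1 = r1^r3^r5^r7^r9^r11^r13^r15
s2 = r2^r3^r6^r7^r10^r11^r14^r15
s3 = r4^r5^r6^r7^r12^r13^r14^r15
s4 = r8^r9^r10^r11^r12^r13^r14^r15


s1=0, s2=0, s3=0, s4=0

Syndrome = 0 (no error)


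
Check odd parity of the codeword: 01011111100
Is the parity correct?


Number of 1s: 7

Yes, parity is correct (7 ones)


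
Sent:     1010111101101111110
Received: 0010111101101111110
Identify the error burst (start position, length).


XOR: 1000000000000000000

Burst at position 0, length 1
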